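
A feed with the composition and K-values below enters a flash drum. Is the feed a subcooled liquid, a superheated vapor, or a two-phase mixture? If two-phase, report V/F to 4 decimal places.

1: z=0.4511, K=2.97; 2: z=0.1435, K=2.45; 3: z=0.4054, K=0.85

ΣzᵢKᵢ = 2.0359; Σzᵢ/Kᵢ = 0.6874.
Since Σzᵢ/Kᵢ < 1 the mixture is above its dew point — single vapor phase.

superheated vapor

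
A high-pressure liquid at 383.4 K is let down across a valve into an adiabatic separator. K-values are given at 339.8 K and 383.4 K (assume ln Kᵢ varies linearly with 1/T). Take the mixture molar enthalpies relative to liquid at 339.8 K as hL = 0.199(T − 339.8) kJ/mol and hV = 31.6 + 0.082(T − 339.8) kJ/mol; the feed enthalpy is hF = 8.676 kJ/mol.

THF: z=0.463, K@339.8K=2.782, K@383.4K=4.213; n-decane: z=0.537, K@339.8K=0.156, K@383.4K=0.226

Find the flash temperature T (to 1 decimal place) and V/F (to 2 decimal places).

Adiabatic flash: solve Rachford–Rice at each trial T, then check hF = ψ·hV(T) + (1−ψ)·hL(T).
  T = 339.8 K: K = (2.782, 0.156), RR gives ψ = 0.247, H_out = 7.813 kJ/mol
  T = 383.4 K: K = (4.213, 0.226), RR gives ψ = 0.431, H_out = 20.099 kJ/mol
  T = 361.6 K: K = (3.467, 0.190), RR gives ψ = 0.354, H_out = 14.616 kJ/mol
  T = 350.7 K: K = (3.116, 0.173), RR gives ψ = 0.306, H_out = 11.444 kJ/mol
  T = 345.2 K: K = (2.945, 0.164), RR gives ψ = 0.278, H_out = 9.681 kJ/mol
  T = 342.5 K: K = (2.863, 0.160), RR gives ψ = 0.263, H_out = 8.766 kJ/mol
  T = 341.1 K: K = (2.821, 0.158), RR gives ψ = 0.255, H_out = 8.276 kJ/mol
Linear interpolation between T = 341.1 (H_out = 8.276) and T = 342.5 (H_out = 8.766) on hF = 8.676 gives T ≈ 342.2 K, at which ψ = 0.26.

T = 342.2 K, V/F = 0.26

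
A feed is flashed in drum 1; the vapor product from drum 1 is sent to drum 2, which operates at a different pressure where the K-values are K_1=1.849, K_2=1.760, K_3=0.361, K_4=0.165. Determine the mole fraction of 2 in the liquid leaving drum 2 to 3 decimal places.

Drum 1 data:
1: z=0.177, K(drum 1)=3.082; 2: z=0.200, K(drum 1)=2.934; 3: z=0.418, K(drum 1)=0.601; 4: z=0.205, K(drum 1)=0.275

Drum 1:
Rachford–Rice: g(ψ₁) = Σ zᵢ(Kᵢ−1)/(1+ψ₁(Kᵢ−1)) = 0.
Feasibility: ΣzᵢKᵢ = 1.440, Σzᵢ/Kᵢ = 1.567 — both > 1, two phases present.
Newton–Raphson from ψ₁ = 0.55:
  ψ₁ = 0.550: g = -0.1016, g' = -0.750 → ψ₁ = 0.414
  ψ₁ = 0.414: g = 0.0003, g' = -0.767 → ψ₁ = 0.415
Converged at ψ₁ = 0.415.
Drum-1 compositions:
  1: x = 0.095, y = 0.293
  2: x = 0.111, y = 0.326
  3: x = 0.501, y = 0.301
  4: x = 0.293, y = 0.081
Drum-2 feed = drum-1 vapor: z₂ = (0.2927, 0.3256, 0.3010, 0.0806).
Drum 2:
Rachford–Rice: g(ψ₂) = Σ zᵢ(Kᵢ−1)/(1+ψ₂(Kᵢ−1)) = 0.
Check two-phase: ΣzᵢKᵢ = 1.236 > 1 and Σzᵢ/Kᵢ = 1.666 > 1, so g(0) = 0.236 > 0 and g(1) = -0.666 < 0.
Newton–Raphson from ψ₂ = 0.33:
  ψ₂ = 0.330: g = 0.0553, g' = -0.553 → ψ₂ = 0.430
  ψ₂ = 0.430: g = -0.0016, g' = -0.591 → ψ₂ = 0.427
Converged at ψ₂ = 0.427.
  1: x = 0.215, y = 0.397
  2: x = 0.246, y = 0.433
  3: x = 0.414, y = 0.149
  4: x = 0.125, y = 0.021

x_2 (drum 2) = 0.246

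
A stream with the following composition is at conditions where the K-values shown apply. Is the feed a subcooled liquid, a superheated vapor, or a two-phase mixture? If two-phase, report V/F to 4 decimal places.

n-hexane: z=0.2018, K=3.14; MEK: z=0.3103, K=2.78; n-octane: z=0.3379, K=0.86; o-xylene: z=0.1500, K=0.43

ΣzᵢKᵢ = 1.8514; Σzᵢ/Kᵢ = 0.9176.
Since Σzᵢ/Kᵢ < 1 the mixture is above its dew point — single vapor phase.

superheated vapor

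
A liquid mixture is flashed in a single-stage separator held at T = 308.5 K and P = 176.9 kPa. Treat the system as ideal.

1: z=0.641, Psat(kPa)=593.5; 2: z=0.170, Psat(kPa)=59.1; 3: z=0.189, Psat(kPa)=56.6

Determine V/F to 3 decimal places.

V/F = 0.799

Raoult's law: Kᵢ = Pᵢˢᵃᵗ/P = Pᵢˢᵃᵗ/176.9.
  K_1 = 593.5/176.9 = 3.35500, K_2 = 59.1/176.9 = 0.33409, K_3 = 56.6/176.9 = 0.31995
Material balance + equilibrium reduce to Σ zᵢ(Kᵢ−1)/(1+V/F(Kᵢ−1)) = 0.
Check two-phase: ΣzᵢKᵢ = 2.268 > 1 and Σzᵢ/Kᵢ = 1.291 > 1, so g(0) = 1.268 > 0 and g(1) = -0.291 < 0.
Newton iteration, V/F⁰ = 0.5:
  V/F = 0.500: g = 0.3288, g' = -1.120 → V/F = 0.794
  V/F = 0.794: g = 0.0069, g' = -1.183 → V/F = 0.799
Converged at V/F = 0.799.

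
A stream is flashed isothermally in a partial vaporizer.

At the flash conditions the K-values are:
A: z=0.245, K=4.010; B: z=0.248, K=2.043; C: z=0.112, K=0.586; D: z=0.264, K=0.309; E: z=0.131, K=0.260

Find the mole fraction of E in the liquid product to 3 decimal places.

Let ψ = V/F and solve Σ zᵢ(Kᵢ−1)/(1+ψ(Kᵢ−1)) = 0.
Check two-phase: ΣzᵢKᵢ = 1.670 > 1 and Σzᵢ/Kᵢ = 1.732 > 1, so g(0) = 0.670 > 0 and g(1) = -0.732 < 0.
Newton–Raphson from ψ = 0.55:
  ψ = 0.550: g = -0.0757, g' = -0.988 → ψ = 0.473
Converged at ψ = 0.473.
Compositions from xᵢ = zᵢ/(1+ψ(Kᵢ−1)), yᵢ = Kᵢxᵢ:
  A: x = 0.101, y = 0.406
  B: x = 0.166, y = 0.339
  C: x = 0.139, y = 0.082
  D: x = 0.392, y = 0.121
  E: x = 0.201, y = 0.052

x_E = 0.201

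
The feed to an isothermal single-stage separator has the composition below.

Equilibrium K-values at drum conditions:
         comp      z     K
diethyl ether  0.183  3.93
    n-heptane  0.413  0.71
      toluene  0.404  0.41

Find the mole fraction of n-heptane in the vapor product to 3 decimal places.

Rachford–Rice: g(β) = Σ zᵢ(Kᵢ−1)/(1+β(Kᵢ−1)) = 0.
g(0) = ΣzᵢKᵢ − 1 = 0.178 and g(1) = 1 − Σzᵢ/Kᵢ = -0.614, so a root lies in (0, 1).
Iterate (Newton) starting at β = 0.67:
  β = 0.670: g = -0.3619, g' = -0.617 → β = 0.084
  β = 0.084: g = 0.0573, g' = -1.206 → β = 0.131
  β = 0.131: g = 0.0046, g' = -1.023 → β = 0.136
Converged at β = 0.136.
Compositions from xᵢ = zᵢ/(1+β(Kᵢ−1)), yᵢ = Kᵢxᵢ:
  diethyl ether: x = 0.131, y = 0.515
  n-heptane: x = 0.430, y = 0.305
  toluene: x = 0.439, y = 0.180

y_n-heptane = 0.305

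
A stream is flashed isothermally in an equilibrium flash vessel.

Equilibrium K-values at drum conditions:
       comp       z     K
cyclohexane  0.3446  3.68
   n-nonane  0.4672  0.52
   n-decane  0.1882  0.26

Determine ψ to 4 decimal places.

Newton iteration, ψ⁰ = 0.56:
  ψ = 0.5600: g = -0.17522, g' = -0.8976 → ψ = 0.3648
  ψ = 0.3648: g = 0.00436, g' = -0.9844 → ψ = 0.3692
Converged at ψ = 0.3692.

ψ = 0.3692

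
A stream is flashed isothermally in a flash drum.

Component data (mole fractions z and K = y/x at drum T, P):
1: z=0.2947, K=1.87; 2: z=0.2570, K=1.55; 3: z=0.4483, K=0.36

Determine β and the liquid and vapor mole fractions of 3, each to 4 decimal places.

β = 0.2357, x_3 = 0.5279, y_3 = 0.1901

Material balance + equilibrium reduce to Σ zᵢ(Kᵢ−1)/(1+β(Kᵢ−1)) = 0.
Feasibility: ΣzᵢKᵢ = 1.1108, Σzᵢ/Kᵢ = 1.5687 — both > 1, two phases present.
Iterate (Newton) starting at β = 0.59:
  β = 0.5900: g = -0.18483, g' = -0.6157 → β = 0.2898
  β = 0.2898: g = -0.02557, g' = -0.4769 → β = 0.2362
  β = 0.2362: g = -0.00022, g' = -0.4692 → β = 0.2357
Converged at β = 0.2357.
Compositions from xᵢ = zᵢ/(1+β(Kᵢ−1)), yᵢ = Kᵢxᵢ:
  1: x = 0.2445, y = 0.4573
  2: x = 0.2275, y = 0.3526
  3: x = 0.5279, y = 0.1901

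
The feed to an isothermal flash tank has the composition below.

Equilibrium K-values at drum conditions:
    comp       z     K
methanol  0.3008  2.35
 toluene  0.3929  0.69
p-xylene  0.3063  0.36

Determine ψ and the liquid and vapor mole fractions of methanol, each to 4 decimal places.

Let ψ = V/F and solve Σ zᵢ(Kᵢ−1)/(1+ψ(Kᵢ−1)) = 0.
Check two-phase: ΣzᵢKᵢ = 1.0882 > 1 and Σzᵢ/Kᵢ = 1.5483 > 1, so g(0) = 0.0882 > 0 and g(1) = -0.5483 < 0.
Iterate (Newton) starting at ψ = 0.5:
  ψ = 0.5000: g = -0.18999, g' = -0.5196 → ψ = 0.1344
  ψ = 0.1344: g = 0.00217, g' = -0.5841 → ψ = 0.1381
Converged at ψ = 0.1381.
Compositions from xᵢ = zᵢ/(1+ψ(Kᵢ−1)), yᵢ = Kᵢxᵢ:
  methanol: x = 0.2535, y = 0.5958
  toluene: x = 0.4105, y = 0.2832
  p-xylene: x = 0.3360, y = 0.1210

ψ = 0.1381, x_methanol = 0.2535, y_methanol = 0.5958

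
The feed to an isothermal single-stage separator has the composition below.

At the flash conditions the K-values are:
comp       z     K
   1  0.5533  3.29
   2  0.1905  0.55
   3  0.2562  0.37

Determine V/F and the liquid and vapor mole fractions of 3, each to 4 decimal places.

V/F = 0.7862, x_3 = 0.5076, y_3 = 0.1878

Newton–Raphson from V/F = 0.31:
  V/F = 0.3100: g = 0.44081, g' = -1.2015 → V/F = 0.6769
  V/F = 0.6769: g = 0.09220, g' = -0.8351 → V/F = 0.7873
  V/F = 0.7873: g = -0.00094, g' = -0.8621 → V/F = 0.7862
Converged at V/F = 0.7862.
Compositions from xᵢ = zᵢ/(1+V/F(Kᵢ−1)), yᵢ = Kᵢxᵢ:
  1: x = 0.1976, y = 0.6500
  2: x = 0.2948, y = 0.1621
  3: x = 0.5076, y = 0.1878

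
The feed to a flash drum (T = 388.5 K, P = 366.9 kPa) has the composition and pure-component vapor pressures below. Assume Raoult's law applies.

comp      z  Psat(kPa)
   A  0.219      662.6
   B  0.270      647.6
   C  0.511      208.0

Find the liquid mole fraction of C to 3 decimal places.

x_C = 0.644

Raoult's law: Kᵢ = Pᵢˢᵃᵗ/P = Pᵢˢᵃᵗ/366.9.
  K_A = 662.6/366.9 = 1.80594, K_B = 647.6/366.9 = 1.76506, K_C = 208.0/366.9 = 0.56691
Rachford–Rice: g(ψ) = Σ zᵢ(Kᵢ−1)/(1+ψ(Kᵢ−1)) = 0.
g(0) = ΣzᵢKᵢ − 1 = 0.162 and g(1) = 1 − Σzᵢ/Kᵢ = -0.176, so a root lies in (0, 1).
Newton iteration, ψ⁰ = 0.7:
  ψ = 0.700: g = -0.0702, g' = -0.323 → ψ = 0.482
  ψ = 0.482: g = -0.0017, g' = -0.311 → ψ = 0.477
Converged at ψ = 0.477.
Compositions from xᵢ = zᵢ/(1+ψ(Kᵢ−1)), yᵢ = Kᵢxᵢ:
  A: x = 0.158, y = 0.286
  B: x = 0.198, y = 0.349
  C: x = 0.644, y = 0.365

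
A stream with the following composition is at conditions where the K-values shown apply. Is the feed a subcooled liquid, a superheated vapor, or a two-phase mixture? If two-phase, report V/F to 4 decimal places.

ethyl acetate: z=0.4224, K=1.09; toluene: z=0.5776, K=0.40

subcooled liquid

ΣzᵢKᵢ = 0.6915; Σzᵢ/Kᵢ = 1.8315.
Since ΣzᵢKᵢ < 1 the mixture is below its bubble point — single liquid phase.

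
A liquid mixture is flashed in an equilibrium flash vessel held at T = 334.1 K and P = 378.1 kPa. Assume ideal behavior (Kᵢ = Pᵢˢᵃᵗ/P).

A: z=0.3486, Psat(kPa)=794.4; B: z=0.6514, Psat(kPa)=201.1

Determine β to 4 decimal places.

β = 0.1530

Raoult's law: Kᵢ = Pᵢˢᵃᵗ/P = Pᵢˢᵃᵗ/378.1.
  K_A = 794.4/378.1 = 2.101031, K_B = 201.1/378.1 = 0.531870
Let β = V/F and solve Σ zᵢ(Kᵢ−1)/(1+β(Kᵢ−1)) = 0.
Feasibility: ΣzᵢKᵢ = 1.0789, Σzᵢ/Kᵢ = 1.3907 — both > 1, two phases present.
Binary case is linear: z₁(K₁−1)(1+β(K₂−1)) + z₂(K₂−1)(1+β(K₁−1)) = 0
⇒ β = [z₁(K₁−1)+z₂(K₂−1)] / [−(K₁−1)(K₂−1)] = 0.07888/0.51543 = 0.1530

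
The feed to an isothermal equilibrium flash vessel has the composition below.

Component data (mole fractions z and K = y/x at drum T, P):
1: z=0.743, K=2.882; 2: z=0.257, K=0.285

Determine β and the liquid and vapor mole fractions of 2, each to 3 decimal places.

Rachford–Rice: g(β) = Σ zᵢ(Kᵢ−1)/(1+β(Kᵢ−1)) = 0.
Check two-phase: ΣzᵢKᵢ = 2.215 > 1 and Σzᵢ/Kᵢ = 1.160 > 1, so g(0) = 1.215 > 0 and g(1) = -0.160 < 0.
Binary case is linear: z₁(K₁−1)(1+β(K₂−1)) + z₂(K₂−1)(1+β(K₁−1)) = 0
⇒ β = [z₁(K₁−1)+z₂(K₂−1)] / [−(K₁−1)(K₂−1)] = 1.2146/1.3456 = 0.903
Compositions from xᵢ = zᵢ/(1+β(Kᵢ−1)), yᵢ = Kᵢxᵢ:
  1: x = 0.275, y = 0.793
  2: x = 0.725, y = 0.207

β = 0.903, x_2 = 0.725, y_2 = 0.207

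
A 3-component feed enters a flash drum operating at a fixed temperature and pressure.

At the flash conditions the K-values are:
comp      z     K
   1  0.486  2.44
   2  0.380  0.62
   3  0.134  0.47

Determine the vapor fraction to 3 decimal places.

Let ψ = V/F and solve Σ zᵢ(Kᵢ−1)/(1+ψ(Kᵢ−1)) = 0.
Check two-phase: ΣzᵢKᵢ = 1.484 > 1 and Σzᵢ/Kᵢ = 1.097 > 1, so g(0) = 0.484 > 0 and g(1) = -0.097 < 0.
Newton–Raphson from ψ = 0.5:
  ψ = 0.500: g = 0.1320, g' = -0.494 → ψ = 0.767
  ψ = 0.767: g = 0.0090, g' = -0.444 → ψ = 0.787
Converged at ψ = 0.787.

ψ = 0.787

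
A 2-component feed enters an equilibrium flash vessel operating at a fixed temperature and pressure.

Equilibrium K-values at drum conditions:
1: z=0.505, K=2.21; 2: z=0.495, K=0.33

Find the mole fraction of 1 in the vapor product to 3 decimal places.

Material balance + equilibrium reduce to Σ zᵢ(Kᵢ−1)/(1+β(Kᵢ−1)) = 0.
g(0) = ΣzᵢKᵢ − 1 = 0.279 and g(1) = 1 − Σzᵢ/Kᵢ = -0.729, so a root lies in (0, 1).
Binary case is linear: z₁(K₁−1)(1+β(K₂−1)) + z₂(K₂−1)(1+β(K₁−1)) = 0
⇒ β = [z₁(K₁−1)+z₂(K₂−1)] / [−(K₁−1)(K₂−1)] = 0.2794/0.8107 = 0.345
Compositions from xᵢ = zᵢ/(1+β(Kᵢ−1)), yᵢ = Kᵢxᵢ:
  1: x = 0.356, y = 0.788
  2: x = 0.644, y = 0.212

y_1 = 0.788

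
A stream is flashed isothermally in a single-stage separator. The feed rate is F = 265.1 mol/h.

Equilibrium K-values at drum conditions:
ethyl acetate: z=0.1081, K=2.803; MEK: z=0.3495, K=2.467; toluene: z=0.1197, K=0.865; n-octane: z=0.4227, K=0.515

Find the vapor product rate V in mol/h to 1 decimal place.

V = 191.6 mol/h

Rachford–Rice: g(β) = Σ zᵢ(Kᵢ−1)/(1+β(Kᵢ−1)) = 0.
Check two-phase: ΣzᵢKᵢ = 1.4865 > 1 and Σzᵢ/Kᵢ = 1.1394 > 1, so g(0) = 0.4865 > 0 and g(1) = -0.1394 < 0.
Newton iteration, β⁰ = 0.5:
  β = 0.5000: g = 0.11030, g' = -0.5233 → β = 0.7108
  β = 0.7108: g = 0.00568, g' = -0.4820 → β = 0.7226
Converged at β = 0.7226.
Then V = β·F = 0.7226·265.1 = 191.6 mol/h and L = F − V = 73.5 mol/h.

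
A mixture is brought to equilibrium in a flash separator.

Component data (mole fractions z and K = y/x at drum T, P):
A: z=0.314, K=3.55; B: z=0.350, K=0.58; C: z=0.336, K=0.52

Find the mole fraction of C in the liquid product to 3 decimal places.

Rachford–Rice: g(β) = Σ zᵢ(Kᵢ−1)/(1+β(Kᵢ−1)) = 0.
Feasibility: ΣzᵢKᵢ = 1.492, Σzᵢ/Kᵢ = 1.338 — both > 1, two phases present.
Newton–Raphson from β = 0.6:
  β = 0.600: g = -0.1066, g' = -0.582 → β = 0.417
  β = 0.417: g = 0.0083, g' = -0.691 → β = 0.429
Converged at β = 0.429.
Compositions from xᵢ = zᵢ/(1+β(Kᵢ−1)), yᵢ = Kᵢxᵢ:
  A: x = 0.150, y = 0.532
  B: x = 0.427, y = 0.248
  C: x = 0.423, y = 0.220

x_C = 0.423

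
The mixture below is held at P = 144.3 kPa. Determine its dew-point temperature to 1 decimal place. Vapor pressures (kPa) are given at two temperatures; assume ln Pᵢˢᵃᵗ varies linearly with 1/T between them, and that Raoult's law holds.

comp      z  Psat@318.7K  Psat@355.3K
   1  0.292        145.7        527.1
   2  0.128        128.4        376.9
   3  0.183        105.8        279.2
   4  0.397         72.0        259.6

Dew-point temperature: Σzᵢ·P/Pᵢˢᵃᵗ(T) = 1. Interpolate ln Pᵢˢᵃᵗ = aᵢ + bᵢ/T.
  T = 318.7 K: ΣzᵢP/Pᵢˢᵃᵗ = 1.4783
  T = 355.3 K: ΣzᵢP/Pᵢˢᵃᵗ = 0.4442
  T = 337.0 K: ΣzᵢP/Pᵢˢᵃᵗ = 0.7827
  T = 327.9 K: ΣzᵢP/Pᵢˢᵃᵗ = 1.0637
  T = 332.4 K: ΣzᵢP/Pᵢˢᵃᵗ = 0.9120
  T = 330.1 K: ΣzᵢP/Pᵢˢᵃᵗ = 0.9861
Interpolating between 327.9 K and 330.1 K gives T ≈ 329.7 K.

T = 329.7 K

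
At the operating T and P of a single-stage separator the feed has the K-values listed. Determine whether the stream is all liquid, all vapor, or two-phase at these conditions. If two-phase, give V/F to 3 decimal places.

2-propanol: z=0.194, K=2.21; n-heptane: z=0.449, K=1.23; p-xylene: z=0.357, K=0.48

ΣzᵢKᵢ = 1.152; Σzᵢ/Kᵢ = 1.197.
Both exceed 1, so a two-phase solution exists.
Material balance + equilibrium reduce to Σ zᵢ(Kᵢ−1)/(1+ψ(Kᵢ−1)) = 0.
Iterate (Newton) starting at ψ = 0.61:
  ψ = 0.610: g = -0.0463, g' = -0.319 → ψ = 0.465
  ψ = 0.465: g = -0.0014, g' = -0.304 → ψ = 0.461
Converged at ψ = 0.461.

two-phase, V/F = 0.461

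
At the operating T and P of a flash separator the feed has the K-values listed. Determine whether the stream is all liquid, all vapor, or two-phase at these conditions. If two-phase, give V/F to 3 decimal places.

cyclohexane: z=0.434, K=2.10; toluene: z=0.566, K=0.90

all vapor

ΣzᵢKᵢ = 1.421; Σzᵢ/Kᵢ = 0.836.
Since Σzᵢ/Kᵢ < 1 the mixture is above its dew point — single vapor phase.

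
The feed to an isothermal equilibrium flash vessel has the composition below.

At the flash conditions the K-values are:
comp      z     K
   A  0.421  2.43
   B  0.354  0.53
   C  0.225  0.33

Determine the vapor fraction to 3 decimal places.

Material balance + equilibrium reduce to Σ zᵢ(Kᵢ−1)/(1+ψ(Kᵢ−1)) = 0.
Check two-phase: ΣzᵢKᵢ = 1.285 > 1 and Σzᵢ/Kᵢ = 1.523 > 1, so g(0) = 0.285 > 0 and g(1) = -0.523 < 0.
Iterate (Newton) starting at ψ = 0.5:
  ψ = 0.500: g = -0.0931, g' = -0.655 → ψ = 0.358
Converged at ψ = 0.358.

ψ = 0.358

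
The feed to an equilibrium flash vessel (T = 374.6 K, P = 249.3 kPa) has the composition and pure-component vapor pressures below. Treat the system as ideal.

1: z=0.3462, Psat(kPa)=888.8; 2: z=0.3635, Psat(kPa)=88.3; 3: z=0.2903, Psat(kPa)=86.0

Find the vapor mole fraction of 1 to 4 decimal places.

y_1 = 0.7207

Raoult's law: Kᵢ = Pᵢˢᵃᵗ/P = Pᵢˢᵃᵗ/249.3.
  K_1 = 888.8/249.3 = 3.565183, K_2 = 88.3/249.3 = 0.354192, K_3 = 86.0/249.3 = 0.344966
Rachford–Rice: g(β) = Σ zᵢ(Kᵢ−1)/(1+β(Kᵢ−1)) = 0.
Check two-phase: ΣzᵢKᵢ = 1.4632 > 1 and Σzᵢ/Kᵢ = 1.9649 > 1, so g(0) = 0.4632 > 0 and g(1) = -0.9649 < 0.
Newton–Raphson from β = 0.34:
  β = 0.3400: g = -0.07109, g' = -1.1050 → β = 0.2757
  β = 0.2757: g = 0.00255, g' = -1.1916 → β = 0.2778
Converged at β = 0.2778.
Compositions from xᵢ = zᵢ/(1+β(Kᵢ−1)), yᵢ = Kᵢxᵢ:
  1: x = 0.2021, y = 0.7207
  2: x = 0.4430, y = 0.1569
  3: x = 0.3549, y = 0.1224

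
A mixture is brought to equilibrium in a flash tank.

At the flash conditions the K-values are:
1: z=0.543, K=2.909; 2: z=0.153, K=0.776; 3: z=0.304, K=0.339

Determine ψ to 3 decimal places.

Newton–Raphson from ψ = 0.5:
  ψ = 0.500: g = 0.1916, g' = -0.824 → ψ = 0.733
  ψ = 0.733: g = 0.0016, g' = -0.854 → ψ = 0.734
Converged at ψ = 0.734.

ψ = 0.734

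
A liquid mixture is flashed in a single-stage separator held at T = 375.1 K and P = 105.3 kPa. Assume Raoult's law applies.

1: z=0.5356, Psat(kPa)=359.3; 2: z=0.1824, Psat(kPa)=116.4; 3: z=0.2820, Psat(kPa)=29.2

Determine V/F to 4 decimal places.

V/F = 0.7791

Raoult's law: Kᵢ = Pᵢˢᵃᵗ/P = Pᵢˢᵃᵗ/105.3.
  K_1 = 359.3/105.3 = 3.412156, K_2 = 116.4/105.3 = 1.105413, K_3 = 29.2/105.3 = 0.277303
Material balance + equilibrium reduce to Σ zᵢ(Kᵢ−1)/(1+V/F(Kᵢ−1)) = 0.
Feasibility: ΣzᵢKᵢ = 2.1074, Σzᵢ/Kᵢ = 1.3389 — both > 1, two phases present.
Iterate (Newton) starting at V/F = 0.67:
  V/F = 0.6700: g = 0.11668, g' = -1.0107 → V/F = 0.7854
  V/F = 0.7854: g = -0.00727, g' = -1.1615 → V/F = 0.7792
  V/F = 0.7792: g = -0.00004, g' = -1.1492 → V/F = 0.7791
Converged at V/F = 0.7791.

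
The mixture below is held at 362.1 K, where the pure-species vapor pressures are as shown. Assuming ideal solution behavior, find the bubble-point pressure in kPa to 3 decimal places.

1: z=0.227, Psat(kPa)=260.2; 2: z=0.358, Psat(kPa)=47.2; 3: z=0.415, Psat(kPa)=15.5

At the bubble point ψ → 0, so ΣzᵢKᵢ = 1 with Kᵢ = Pᵢˢᵃᵗ/P ⇒ P = ΣzᵢPᵢˢᵃᵗ.
P = 0.227·260.2 + 0.358·47.2 + 0.415·15.5 = 82.395 kPa

Pbub = 82.395 kPa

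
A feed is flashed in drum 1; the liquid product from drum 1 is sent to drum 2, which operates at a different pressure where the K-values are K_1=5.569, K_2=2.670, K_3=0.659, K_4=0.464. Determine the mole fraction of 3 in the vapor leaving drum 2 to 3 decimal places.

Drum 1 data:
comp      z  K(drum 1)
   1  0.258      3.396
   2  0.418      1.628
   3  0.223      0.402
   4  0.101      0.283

Drum 1:
Material balance + equilibrium reduce to Σ zᵢ(Kᵢ−1)/(1+ψ₁(Kᵢ−1)) = 0.
Feasibility: ΣzᵢKᵢ = 1.675, Σzᵢ/Kᵢ = 1.244 — both > 1, two phases present.
Newton iteration, ψ₁⁰ = 0.46:
  ψ₁ = 0.460: g = 0.2057, g' = -0.702 → ψ₁ = 0.753
  ψ₁ = 0.753: g = -0.0014, g' = -0.774 → ψ₁ = 0.751
Converged at ψ₁ = 0.751.
Drum-1 compositions:
  1: x = 0.092, y = 0.313
  2: x = 0.284, y = 0.462
  3: x = 0.405, y = 0.163
  4: x = 0.219, y = 0.062
Drum-2 feed = drum-1 liquid: z₂ = (0.0921, 0.2840, 0.4049, 0.2189).
Drum 2:
Let ψ₂ = V/F and solve Σ zᵢ(Kᵢ−1)/(1+ψ₂(Kᵢ−1)) = 0.
Check two-phase: ΣzᵢKᵢ = 1.640 > 1 and Σzᵢ/Kᵢ = 1.209 > 1, so g(0) = 0.640 > 0 and g(1) = -0.209 < 0.
Newton iteration, ψ₂⁰ = 0.5:
  ψ₂ = 0.500: g = 0.0599, g' = -0.599 → ψ₂ = 0.600
  ψ₂ = 0.600: g = 0.0029, g' = -0.546 → ψ₂ = 0.605
Converged at ψ₂ = 0.605.
  1: x = 0.024, y = 0.136
  2: x = 0.141, y = 0.377
  3: x = 0.510, y = 0.336
  4: x = 0.324, y = 0.150

y_3 (drum 2) = 0.336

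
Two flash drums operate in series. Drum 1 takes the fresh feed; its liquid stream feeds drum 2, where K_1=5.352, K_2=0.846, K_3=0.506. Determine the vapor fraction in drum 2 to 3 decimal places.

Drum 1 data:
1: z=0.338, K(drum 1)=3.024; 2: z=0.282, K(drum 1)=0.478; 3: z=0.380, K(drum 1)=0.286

Drum 1:
Rachford–Rice: g(ψ₁) = Σ zᵢ(Kᵢ−1)/(1+ψ₁(Kᵢ−1)) = 0.
g(0) = ΣzᵢKᵢ − 1 = 0.266 and g(1) = 1 − Σzᵢ/Kᵢ = -1.030, so a root lies in (0, 1).
Iterate (Newton) starting at ψ₁ = 0.5:
  ψ₁ = 0.500: g = -0.2811, g' = -0.951 → ψ₁ = 0.204
  ψ₁ = 0.204: g = 0.0014, g' = -1.055 → ψ₁ = 0.206
Converged at ψ₁ = 0.206.
Drum-1 compositions:
  1: x = 0.239, y = 0.722
  2: x = 0.316, y = 0.151
  3: x = 0.445, y = 0.127
Drum-2 feed = drum-1 liquid: z₂ = (0.2386, 0.3159, 0.4454).
Drum 2:
Newton iteration, ψ₂⁰ = 0.5:
  ψ₂ = 0.500: g = -0.0180, g' = -0.649 → ψ₂ = 0.472
  ψ₂ = 0.472: g = 0.0004, g' = -0.678 → ψ₂ = 0.473
Converged at ψ₂ = 0.473.
  1: x = 0.078, y = 0.418
  2: x = 0.341, y = 0.288
  3: x = 0.581, y = 0.294

V/F (drum 2) = 0.473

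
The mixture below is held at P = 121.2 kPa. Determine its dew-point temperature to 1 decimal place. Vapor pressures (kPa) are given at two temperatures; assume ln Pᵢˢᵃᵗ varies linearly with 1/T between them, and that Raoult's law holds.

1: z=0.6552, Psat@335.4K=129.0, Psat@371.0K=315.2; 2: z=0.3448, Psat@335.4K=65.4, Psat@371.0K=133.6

T = 344.8 K

Dew-point temperature: Σzᵢ·P/Pᵢˢᵃᵗ(T) = 1. Interpolate ln Pᵢˢᵃᵗ = aᵢ + bᵢ/T.
  T = 335.4 K: ΣzᵢP/Pᵢˢᵃᵗ = 1.2546
  T = 371.0 K: ΣzᵢP/Pᵢˢᵃᵗ = 0.5647
  T = 353.2 K: ΣzᵢP/Pᵢˢᵃᵗ = 0.8241
  T = 344.3 K: ΣzᵢP/Pᵢˢᵃᵗ = 1.0110
  T = 348.8 K: ΣzᵢP/Pᵢˢᵃᵗ = 0.9105
  T = 346.6 K: ΣzᵢP/Pᵢˢᵃᵗ = 0.9580
Interpolating between 344.3 K and 346.6 K gives T ≈ 344.8 K.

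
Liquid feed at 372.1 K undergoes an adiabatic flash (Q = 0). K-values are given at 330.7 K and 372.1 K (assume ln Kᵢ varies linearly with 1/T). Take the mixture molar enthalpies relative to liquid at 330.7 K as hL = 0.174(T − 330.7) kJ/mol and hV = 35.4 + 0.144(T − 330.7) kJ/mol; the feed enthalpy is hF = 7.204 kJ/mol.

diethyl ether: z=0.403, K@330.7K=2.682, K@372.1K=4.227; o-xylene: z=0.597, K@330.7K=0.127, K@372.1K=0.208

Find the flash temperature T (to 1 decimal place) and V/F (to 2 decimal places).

Adiabatic flash: solve Rachford–Rice at each trial T, then check hF = ψ·hV(T) + (1−ψ)·hL(T).
  T = 330.7 K: K = (2.682, 0.127), RR gives ψ = 0.107, H_out = 3.777 kJ/mol
  T = 372.1 K: K = (4.227, 0.208), RR gives ψ = 0.324, H_out = 18.265 kJ/mol
  T = 351.4 K: K = (3.412, 0.165), RR gives ψ = 0.235, H_out = 11.779 kJ/mol
  T = 341.0 K: K = (3.035, 0.145), RR gives ψ = 0.178, H_out = 8.039 kJ/mol
  T = 335.9 K: K = (2.857, 0.136), RR gives ψ = 0.145, H_out = 6.015 kJ/mol
  T = 338.4 K: K = (2.944, 0.140), RR gives ψ = 0.162, H_out = 7.026 kJ/mol
  T = 339.7 K: K = (2.989, 0.143), RR gives ψ = 0.170, H_out = 7.537 kJ/mol
  T = 339.0 K: K = (2.964, 0.142), RR gives ψ = 0.166, H_out = 7.263 kJ/mol
  T = 338.7 K: K = (2.954, 0.141), RR gives ψ = 0.164, H_out = 7.145 kJ/mol
  T = 338.9 K: K = (2.961, 0.141), RR gives ψ = 0.165, H_out = 7.224 kJ/mol
Linear interpolation between T = 338.7 (H_out = 7.145) and T = 338.9 (H_out = 7.224) on hF = 7.204 gives T ≈ 338.8 K, at which ψ = 0.16.

T = 338.8 K, V/F = 0.16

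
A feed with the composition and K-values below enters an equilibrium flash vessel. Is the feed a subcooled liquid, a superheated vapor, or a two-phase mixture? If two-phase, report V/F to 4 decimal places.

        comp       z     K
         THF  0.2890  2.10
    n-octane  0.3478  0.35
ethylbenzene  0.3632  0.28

ΣzᵢKᵢ = 0.8303; Σzᵢ/Kᵢ = 2.4285.
Since ΣzᵢKᵢ < 1 the mixture is below its bubble point — single liquid phase.

subcooled liquid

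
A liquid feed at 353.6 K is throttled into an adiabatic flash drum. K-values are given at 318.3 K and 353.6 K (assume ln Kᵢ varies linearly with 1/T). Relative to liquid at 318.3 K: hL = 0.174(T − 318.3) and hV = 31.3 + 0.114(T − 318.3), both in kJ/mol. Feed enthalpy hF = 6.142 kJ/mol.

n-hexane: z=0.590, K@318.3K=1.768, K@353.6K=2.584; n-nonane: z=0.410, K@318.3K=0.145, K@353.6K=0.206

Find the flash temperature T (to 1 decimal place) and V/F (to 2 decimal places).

T = 320.3 K, V/F = 0.19

Adiabatic flash: solve Rachford–Rice at each trial T, then check hF = ψ·hV(T) + (1−ψ)·hL(T).
  T = 318.3 K: K = (1.768, 0.145), RR gives ψ = 0.156, H_out = 4.889 kJ/mol
  T = 353.6 K: K = (2.584, 0.206), RR gives ψ = 0.484, H_out = 20.273 kJ/mol
  T = 336.0 K: K = (2.160, 0.175), RR gives ψ = 0.361, H_out = 14.004 kJ/mol
  T = 327.1 K: K = (1.958, 0.159), RR gives ψ = 0.274, H_out = 9.965 kJ/mol
  T = 322.7 K: K = (1.862, 0.152), RR gives ψ = 0.220, H_out = 7.601 kJ/mol
  T = 320.5 K: K = (1.815, 0.149), RR gives ψ = 0.190, H_out = 6.295 kJ/mol
Linear interpolation between T = 318.3 (H_out = 4.889) and T = 320.5 (H_out = 6.295) on hF = 6.142 gives T ≈ 320.3 K, at which ψ = 0.19.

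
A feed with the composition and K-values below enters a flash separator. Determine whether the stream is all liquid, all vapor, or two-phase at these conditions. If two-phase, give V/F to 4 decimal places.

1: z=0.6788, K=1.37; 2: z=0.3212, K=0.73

all vapor

ΣzᵢKᵢ = 1.1644; Σzᵢ/Kᵢ = 0.9355.
Since Σzᵢ/Kᵢ < 1 the mixture is above its dew point — single vapor phase.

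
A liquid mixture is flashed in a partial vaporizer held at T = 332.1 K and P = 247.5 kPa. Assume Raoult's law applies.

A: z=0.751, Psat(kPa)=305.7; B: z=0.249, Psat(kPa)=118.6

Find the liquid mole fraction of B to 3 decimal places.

Raoult's law: Kᵢ = Pᵢˢᵃᵗ/P = Pᵢˢᵃᵗ/247.5.
  K_A = 305.7/247.5 = 1.23515, K_B = 118.6/247.5 = 0.47919
Rachford–Rice: g(ψ) = Σ zᵢ(Kᵢ−1)/(1+ψ(Kᵢ−1)) = 0.
Feasibility: ΣzᵢKᵢ = 1.047, Σzᵢ/Kᵢ = 1.128 — both > 1, two phases present.
Binary case is linear: z₁(K₁−1)(1+ψ(K₂−1)) + z₂(K₂−1)(1+ψ(K₁−1)) = 0
⇒ ψ = [z₁(K₁−1)+z₂(K₂−1)] / [−(K₁−1)(K₂−1)] = 0.0469/0.1225 = 0.383
Compositions from xᵢ = zᵢ/(1+ψ(Kᵢ−1)), yᵢ = Kᵢxᵢ:
  A: x = 0.689, y = 0.851
  B: x = 0.311, y = 0.149

x_B = 0.311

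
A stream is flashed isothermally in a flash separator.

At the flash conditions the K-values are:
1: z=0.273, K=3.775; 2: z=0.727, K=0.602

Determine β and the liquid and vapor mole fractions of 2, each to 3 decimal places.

Material balance + equilibrium reduce to Σ zᵢ(Kᵢ−1)/(1+β(Kᵢ−1)) = 0.
Check two-phase: ΣzᵢKᵢ = 1.468 > 1 and Σzᵢ/Kᵢ = 1.280 > 1, so g(0) = 0.468 > 0 and g(1) = -0.280 < 0.
Newton–Raphson from β = 0.3:
  β = 0.300: g = 0.0848, g' = -0.775 → β = 0.410
  β = 0.410: g = 0.0089, g' = -0.625 → β = 0.424
Converged at β = 0.424.
Compositions from xᵢ = zᵢ/(1+β(Kᵢ−1)), yᵢ = Kᵢxᵢ:
  1: x = 0.125, y = 0.474
  2: x = 0.875, y = 0.526

β = 0.424, x_2 = 0.875, y_2 = 0.526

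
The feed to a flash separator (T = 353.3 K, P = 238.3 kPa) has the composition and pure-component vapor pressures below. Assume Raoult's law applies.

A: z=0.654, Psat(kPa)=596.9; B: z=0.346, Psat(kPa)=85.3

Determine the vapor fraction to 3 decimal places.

Raoult's law: Kᵢ = Pᵢˢᵃᵗ/P = Pᵢˢᵃᵗ/238.3.
  K_A = 596.9/238.3 = 2.50483, K_B = 85.3/238.3 = 0.35795
Iterate (Newton) starting at ψ = 0.5:
  ψ = 0.500: g = 0.2344, g' = -0.792 → ψ = 0.796
  ψ = 0.796: g = -0.0067, g' = -0.903 → ψ = 0.789
Converged at ψ = 0.789.

ψ = 0.789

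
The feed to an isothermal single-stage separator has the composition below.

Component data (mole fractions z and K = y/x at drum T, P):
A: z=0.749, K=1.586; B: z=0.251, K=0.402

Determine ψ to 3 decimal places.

Rachford–Rice: g(ψ) = Σ zᵢ(Kᵢ−1)/(1+ψ(Kᵢ−1)) = 0.
Check two-phase: ΣzᵢKᵢ = 1.289 > 1 and Σzᵢ/Kᵢ = 1.097 > 1, so g(0) = 0.289 > 0 and g(1) = -0.097 < 0.
Binary case is linear: z₁(K₁−1)(1+ψ(K₂−1)) + z₂(K₂−1)(1+ψ(K₁−1)) = 0
⇒ ψ = [z₁(K₁−1)+z₂(K₂−1)] / [−(K₁−1)(K₂−1)] = 0.2888/0.3504 = 0.824

ψ = 0.824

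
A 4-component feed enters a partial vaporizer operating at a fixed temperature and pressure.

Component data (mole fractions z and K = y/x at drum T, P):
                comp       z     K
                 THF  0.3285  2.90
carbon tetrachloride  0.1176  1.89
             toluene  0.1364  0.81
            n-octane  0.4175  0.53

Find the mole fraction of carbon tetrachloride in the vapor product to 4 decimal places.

y_carbon tetrachloride = 0.1353

Material balance + equilibrium reduce to Σ zᵢ(Kᵢ−1)/(1+ψ(Kᵢ−1)) = 0.
g(0) = ΣzᵢKᵢ − 1 = 0.5067 and g(1) = 1 − Σzᵢ/Kᵢ = -0.1316, so a root lies in (0, 1).
Newton iteration, ψ⁰ = 0.32:
  ψ = 0.3200: g = 0.21106, g' = -0.6484 → ψ = 0.6455
  ψ = 0.6455: g = 0.03559, g' = -0.4733 → ψ = 0.7207
  ψ = 0.7207: g = 0.00043, g' = -0.4633 → ψ = 0.7216
Converged at ψ = 0.7216.
Compositions from xᵢ = zᵢ/(1+ψ(Kᵢ−1)), yᵢ = Kᵢxᵢ:
  THF: x = 0.1385, y = 0.4018
  carbon tetrachloride: x = 0.0716, y = 0.1353
  toluene: x = 0.1581, y = 0.1280
  n-octane: x = 0.6318, y = 0.3348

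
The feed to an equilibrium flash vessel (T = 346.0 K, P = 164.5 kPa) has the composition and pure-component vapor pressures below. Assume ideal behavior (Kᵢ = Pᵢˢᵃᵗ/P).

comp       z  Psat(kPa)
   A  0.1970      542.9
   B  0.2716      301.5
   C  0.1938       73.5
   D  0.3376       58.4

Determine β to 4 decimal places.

β = 0.3659

Raoult's law: Kᵢ = Pᵢˢᵃᵗ/P = Pᵢˢᵃᵗ/164.5.
  K_A = 542.9/164.5 = 3.300304, K_B = 301.5/164.5 = 1.832827, K_C = 73.5/164.5 = 0.446809, K_D = 58.4/164.5 = 0.355015
Rachford–Rice: g(β) = Σ zᵢ(Kᵢ−1)/(1+β(Kᵢ−1)) = 0.
Feasibility: ΣzᵢKᵢ = 1.3544, Σzᵢ/Kᵢ = 1.5926 — both > 1, two phases present.
Iterate (Newton) starting at β = 0.5:
  β = 0.5000: g = -0.09914, g' = -0.7387 → β = 0.3658
  β = 0.3658: g = 0.00009, g' = -0.7519 → β = 0.3659
Converged at β = 0.3659.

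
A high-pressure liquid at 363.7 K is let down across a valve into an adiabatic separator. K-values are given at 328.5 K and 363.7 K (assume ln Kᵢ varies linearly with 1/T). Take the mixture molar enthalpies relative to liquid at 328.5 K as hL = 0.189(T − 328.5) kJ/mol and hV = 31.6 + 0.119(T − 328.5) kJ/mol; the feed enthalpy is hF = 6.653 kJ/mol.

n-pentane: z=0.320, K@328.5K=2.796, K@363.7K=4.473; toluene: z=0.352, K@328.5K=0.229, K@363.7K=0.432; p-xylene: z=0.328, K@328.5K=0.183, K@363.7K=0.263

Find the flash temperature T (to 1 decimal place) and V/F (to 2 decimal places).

T = 341.2 K, V/F = 0.14

Adiabatic flash: solve Rachford–Rice at each trial T, then check hF = ψ·hV(T) + (1−ψ)·hL(T).
  T = 328.5 K: K = (2.796, 0.229, 0.183), RR gives ψ = 0.025, H_out = 0.784 kJ/mol
  T = 363.7 K: K = (4.473, 0.432, 0.263), RR gives ψ = 0.295, H_out = 15.245 kJ/mol
  T = 346.1 K: K = (3.579, 0.320, 0.221), RR gives ψ = 0.176, H_out = 8.664 kJ/mol
  T = 337.3 K: K = (3.174, 0.272, 0.202), RR gives ψ = 0.107, H_out = 4.979 kJ/mol
  T = 341.7 K: K = (3.373, 0.295, 0.212), RR gives ψ = 0.143, H_out = 6.870 kJ/mol
  T = 339.5 K: K = (3.272, 0.283, 0.207), RR gives ψ = 0.125, H_out = 5.938 kJ/mol
Linear interpolation between T = 339.5 (H_out = 5.938) and T = 341.7 (H_out = 6.870) on hF = 6.653 gives T ≈ 341.2 K, at which ψ = 0.14.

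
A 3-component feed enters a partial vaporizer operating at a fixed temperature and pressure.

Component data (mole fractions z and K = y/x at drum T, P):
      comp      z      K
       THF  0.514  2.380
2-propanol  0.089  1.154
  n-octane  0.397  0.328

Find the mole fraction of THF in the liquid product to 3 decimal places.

Material balance + equilibrium reduce to Σ zᵢ(Kᵢ−1)/(1+β(Kᵢ−1)) = 0.
Check two-phase: ΣzᵢKᵢ = 1.456 > 1 and Σzᵢ/Kᵢ = 1.503 > 1, so g(0) = 0.456 > 0 and g(1) = -0.503 < 0.
Iterate (Newton) starting at β = 0.5:
  β = 0.500: g = 0.0307, g' = -0.751 → β = 0.541
  β = 0.541: g = -0.0003, g' = -0.765 → β = 0.540
Converged at β = 0.540.
Compositions from xᵢ = zᵢ/(1+β(Kᵢ−1)), yᵢ = Kᵢxᵢ:
  THF: x = 0.294, y = 0.701
  2-propanol: x = 0.082, y = 0.095
  n-octane: x = 0.623, y = 0.204

x_THF = 0.294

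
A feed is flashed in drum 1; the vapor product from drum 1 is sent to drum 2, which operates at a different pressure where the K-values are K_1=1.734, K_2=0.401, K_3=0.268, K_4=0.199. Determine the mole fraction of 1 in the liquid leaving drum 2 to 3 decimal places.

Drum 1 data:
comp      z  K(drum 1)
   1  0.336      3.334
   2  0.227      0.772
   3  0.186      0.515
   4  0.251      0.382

Drum 1:
Let ψ₁ = V/F and solve Σ zᵢ(Kᵢ−1)/(1+ψ₁(Kᵢ−1)) = 0.
Feasibility: ΣzᵢKᵢ = 1.487, Σzᵢ/Kᵢ = 1.413 — both > 1, two phases present.
Newton iteration, ψ₁⁰ = 0.46:
  ψ₁ = 0.460: g = -0.0125, g' = -0.700 → ψ₁ = 0.442
Converged at ψ₁ = 0.442.
Drum-1 compositions:
  1: x = 0.165, y = 0.551
  2: x = 0.252, y = 0.195
  3: x = 0.237, y = 0.122
  4: x = 0.345, y = 0.132
Drum-2 feed = drum-1 vapor: z₂ = (0.5512, 0.1949, 0.1220, 0.1319).
Drum 2:
Rachford–Rice: g(ψ₂) = Σ zᵢ(Kᵢ−1)/(1+ψ₂(Kᵢ−1)) = 0.
g(0) = ΣzᵢKᵢ − 1 = 0.093 and g(1) = 1 − Σzᵢ/Kᵢ = -0.922, so a root lies in (0, 1).
Newton–Raphson from ψ₂ = 0.5:
  ψ₂ = 0.500: g = -0.1878, g' = -0.700 → ψ₂ = 0.232
  ψ₂ = 0.232: g = -0.0270, g' = -0.534 → ψ₂ = 0.181
  ψ₂ = 0.181: g = -0.0003, g' = -0.522 → ψ₂ = 0.180
Converged at ψ₂ = 0.180.
  1: x = 0.487, y = 0.844
  2: x = 0.219, y = 0.088
  3: x = 0.141, y = 0.038
  4: x = 0.154, y = 0.031

x_1 (drum 2) = 0.487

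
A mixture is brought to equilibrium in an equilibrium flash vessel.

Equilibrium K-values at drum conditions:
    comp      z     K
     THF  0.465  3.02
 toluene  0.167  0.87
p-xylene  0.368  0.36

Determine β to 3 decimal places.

β = 0.624

Let β = V/F and solve Σ zᵢ(Kᵢ−1)/(1+β(Kᵢ−1)) = 0.
Feasibility: ΣzᵢKᵢ = 1.682, Σzᵢ/Kᵢ = 1.368 — both > 1, two phases present.
Newton iteration, β⁰ = 0.43:
  β = 0.430: g = 0.1547, g' = -0.833 → β = 0.616
  β = 0.616: g = 0.0064, g' = -0.791 → β = 0.624
Converged at β = 0.624.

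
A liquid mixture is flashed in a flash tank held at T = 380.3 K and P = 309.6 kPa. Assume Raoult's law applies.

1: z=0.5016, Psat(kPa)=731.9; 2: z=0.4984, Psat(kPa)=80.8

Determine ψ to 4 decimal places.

Raoult's law: Kᵢ = Pᵢˢᵃᵗ/P = Pᵢˢᵃᵗ/309.6.
  K_1 = 731.9/309.6 = 2.364018, K_2 = 80.8/309.6 = 0.260982
Material balance + equilibrium reduce to Σ zᵢ(Kᵢ−1)/(1+ψ(Kᵢ−1)) = 0.
g(0) = ΣzᵢKᵢ − 1 = 0.3159 and g(1) = 1 − Σzᵢ/Kᵢ = -1.1219, so a root lies in (0, 1).
Binary case is linear: z₁(K₁−1)(1+ψ(K₂−1)) + z₂(K₂−1)(1+ψ(K₁−1)) = 0
⇒ ψ = [z₁(K₁−1)+z₂(K₂−1)] / [−(K₁−1)(K₂−1)] = 0.31586/1.00803 = 0.3133

ψ = 0.3133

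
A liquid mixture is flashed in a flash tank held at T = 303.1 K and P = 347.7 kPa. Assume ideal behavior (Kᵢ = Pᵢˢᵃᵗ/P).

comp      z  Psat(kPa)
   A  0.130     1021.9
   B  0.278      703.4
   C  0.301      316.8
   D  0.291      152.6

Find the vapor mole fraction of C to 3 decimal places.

Raoult's law: Kᵢ = Pᵢˢᵃᵗ/P = Pᵢˢᵃᵗ/347.7.
  K_A = 1021.9/347.7 = 2.93903, K_B = 703.4/347.7 = 2.02301, K_C = 316.8/347.7 = 0.91113, K_D = 152.6/347.7 = 0.43888
Rachford–Rice: g(ψ) = Σ zᵢ(Kᵢ−1)/(1+ψ(Kᵢ−1)) = 0.
Feasibility: ΣzᵢKᵢ = 1.346, Σzᵢ/Kᵢ = 1.175 — both > 1, two phases present.
Newton iteration, ψ⁰ = 0.5:
  ψ = 0.500: g = 0.0612, g' = -0.433 → ψ = 0.641
  ψ = 0.641: g = 0.0006, g' = -0.429 → ψ = 0.643
Converged at ψ = 0.643.
Compositions from xᵢ = zᵢ/(1+ψ(Kᵢ−1)), yᵢ = Kᵢxᵢ:
  A: x = 0.058, y = 0.170
  B: x = 0.168, y = 0.339
  C: x = 0.319, y = 0.291
  D: x = 0.455, y = 0.200

y_C = 0.291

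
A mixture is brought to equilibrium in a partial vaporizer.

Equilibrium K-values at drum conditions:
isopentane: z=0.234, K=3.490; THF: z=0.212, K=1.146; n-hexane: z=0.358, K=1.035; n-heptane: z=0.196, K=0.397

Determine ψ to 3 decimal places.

ψ = 0.815

Material balance + equilibrium reduce to Σ zᵢ(Kᵢ−1)/(1+ψ(Kᵢ−1)) = 0.
g(0) = ΣzᵢKᵢ − 1 = 0.508 and g(1) = 1 − Σzᵢ/Kᵢ = -0.092, so a root lies in (0, 1).
Newton iteration, ψ⁰ = 0.5:
  ψ = 0.500: g = 0.1315, g' = -0.438 → ψ = 0.800
  ψ = 0.800: g = 0.0063, g' = -0.432 → ψ = 0.815
Converged at ψ = 0.815.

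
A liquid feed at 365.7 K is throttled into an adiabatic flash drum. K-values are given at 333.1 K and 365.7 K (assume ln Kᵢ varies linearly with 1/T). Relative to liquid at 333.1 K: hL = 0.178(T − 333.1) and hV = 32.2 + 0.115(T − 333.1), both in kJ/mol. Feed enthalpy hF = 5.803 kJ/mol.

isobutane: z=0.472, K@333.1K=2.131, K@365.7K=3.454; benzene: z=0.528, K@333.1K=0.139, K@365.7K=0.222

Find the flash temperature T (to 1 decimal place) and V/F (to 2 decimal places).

Adiabatic flash: solve Rachford–Rice at each trial T, then check hF = ψ·hV(T) + (1−ψ)·hL(T).
  T = 333.1 K: K = (2.131, 0.139), RR gives ψ = 0.081, H_out = 2.620 kJ/mol
  T = 365.7 K: K = (3.454, 0.222), RR gives ψ = 0.392, H_out = 17.606 kJ/mol
  T = 349.4 K: K = (2.744, 0.178), RR gives ψ = 0.271, H_out = 11.353 kJ/mol
  T = 341.2 K: K = (2.423, 0.157), RR gives ψ = 0.189, H_out = 7.440 kJ/mol
  T = 337.1 K: K = (2.272, 0.148), RR gives ψ = 0.139, H_out = 5.153 kJ/mol
  T = 339.1 K: K = (2.345, 0.153), RR gives ψ = 0.165, H_out = 6.303 kJ/mol
Linear interpolation between T = 337.1 (H_out = 5.153) and T = 339.1 (H_out = 6.303) on hF = 5.803 gives T ≈ 338.2 K, at which ψ = 0.15.

T = 338.2 K, V/F = 0.15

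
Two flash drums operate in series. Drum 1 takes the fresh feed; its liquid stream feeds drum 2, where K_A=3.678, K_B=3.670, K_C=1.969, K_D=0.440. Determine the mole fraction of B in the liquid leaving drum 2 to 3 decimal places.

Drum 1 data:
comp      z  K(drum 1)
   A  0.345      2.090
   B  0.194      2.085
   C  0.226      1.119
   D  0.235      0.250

x_B (drum 2) = 0.041

Drum 1:
Rachford–Rice: g(ψ₁) = Σ zᵢ(Kᵢ−1)/(1+ψ₁(Kᵢ−1)) = 0.
g(0) = ΣzᵢKᵢ − 1 = 0.437 and g(1) = 1 − Σzᵢ/Kᵢ = -0.400, so a root lies in (0, 1).
Iterate (Newton) starting at ψ₁ = 0.5:
  ψ₁ = 0.500: g = 0.1232, g' = -0.609 → ψ₁ = 0.702
  ψ₁ = 0.702: g = -0.0152, g' = -0.798 → ψ₁ = 0.683
Converged at ψ₁ = 0.683.
Drum-1 compositions:
  A: x = 0.198, y = 0.413
  B: x = 0.111, y = 0.232
  C: x = 0.209, y = 0.234
  D: x = 0.482, y = 0.120
Drum-2 feed = drum-1 liquid: z₂ = (0.1978, 0.1114, 0.2090, 0.4818).
Drum 2:
Let ψ₂ = V/F and solve Σ zᵢ(Kᵢ−1)/(1+ψ₂(Kᵢ−1)) = 0.
g(0) = ΣzᵢKᵢ − 1 = 0.760 and g(1) = 1 − Σzᵢ/Kᵢ = -0.285, so a root lies in (0, 1).
Iterate (Newton) starting at ψ₂ = 0.66:
  ψ₂ = 0.660: g = -0.0054, g' = -0.743 → ψ₂ = 0.653
Converged at ψ₂ = 0.653.
  A: x = 0.072, y = 0.265
  B: x = 0.041, y = 0.149
  C: x = 0.128, y = 0.252
  D: x = 0.759, y = 0.334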